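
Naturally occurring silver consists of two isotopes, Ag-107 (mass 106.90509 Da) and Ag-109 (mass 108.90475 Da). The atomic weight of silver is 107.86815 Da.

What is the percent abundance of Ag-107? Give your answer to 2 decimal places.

51.84%

With x = fraction of Ag-107 (so Ag-109 is 1 − x):
106.90509·x + 108.90475·(1 − x) = 107.86815
(106.90509 − 108.90475)·x = 107.86815 − 108.90475
x = -1.03660 / -1.99966 = 0.51839 → 51.84% Ag-107, 48.16% Ag-109.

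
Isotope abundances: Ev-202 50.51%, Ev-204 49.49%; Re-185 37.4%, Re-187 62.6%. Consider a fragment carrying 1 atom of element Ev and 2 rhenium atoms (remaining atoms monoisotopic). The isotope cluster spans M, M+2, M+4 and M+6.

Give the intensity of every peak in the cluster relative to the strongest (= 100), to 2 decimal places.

Element Ev pattern (n=1): 0.5051 : 0.4949
Rhenium pattern (n=2): 0.139876 : 0.468248 : 0.391876
Convolve the two distributions (both contribute in 2-u steps):
  M: 0.5051×0.139876 = 0.070651
  M+2: 0.5051×0.468248 + 0.4949×0.139876 = 0.305737
  M+4: 0.5051×0.391876 + 0.4949×0.468248 = 0.429673
  M+6: 0.4949×0.391876 = 0.193939
Scale to base peak (0.429673) = 100: 16.44 : 71.16 : 100.00 : 45.14

16.44 : 71.16 : 100.00 : 45.14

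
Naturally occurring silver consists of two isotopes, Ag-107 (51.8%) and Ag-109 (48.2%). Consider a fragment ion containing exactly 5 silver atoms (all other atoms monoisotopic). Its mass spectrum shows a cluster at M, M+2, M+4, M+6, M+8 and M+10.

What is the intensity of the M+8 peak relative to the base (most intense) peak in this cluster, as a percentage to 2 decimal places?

Term probabilities: M 0.0373, M+2 0.1735, M+4 0.3229, M+6 0.3005, M+8 0.1398, M+10 0.0260. Base peak = M+4.
P(M+4) = C(5,2) × 0.518^3 × 0.482^2 = 10 × 0.13899183 × 0.232324 = 0.322911 (base)
P(M+8) = C(5,4) × 0.518^1 × 0.482^4 = 5 × 0.5180 × 0.05397444 = 0.139794
Relative intensity = 0.139794 / 0.322911 × 100 = 43.29

43.29%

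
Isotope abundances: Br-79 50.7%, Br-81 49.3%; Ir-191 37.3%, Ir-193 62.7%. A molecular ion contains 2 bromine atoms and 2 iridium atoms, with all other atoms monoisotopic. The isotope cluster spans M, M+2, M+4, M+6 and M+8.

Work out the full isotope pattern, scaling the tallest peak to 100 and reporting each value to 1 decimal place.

Bromine pattern (n=2): 0.257049 : 0.499902 : 0.243049
Iridium pattern (n=2): 0.139129 : 0.467742 : 0.393129
Convolve the two distributions (both contribute in 2-u steps):
  M: 0.257049×0.139129 = 0.035763
  M+2: 0.257049×0.467742 + 0.499902×0.139129 = 0.189783
  M+4: 0.257049×0.393129 + 0.499902×0.467742 + 0.243049×0.139129 = 0.368694
  M+6: 0.499902×0.393129 + 0.243049×0.467742 = 0.310210
  M+8: 0.243049×0.393129 = 0.095550
Scale to base peak (0.368694) = 100: 9.7 : 51.5 : 100.0 : 84.1 : 25.9

9.7 : 51.5 : 100.0 : 84.1 : 25.9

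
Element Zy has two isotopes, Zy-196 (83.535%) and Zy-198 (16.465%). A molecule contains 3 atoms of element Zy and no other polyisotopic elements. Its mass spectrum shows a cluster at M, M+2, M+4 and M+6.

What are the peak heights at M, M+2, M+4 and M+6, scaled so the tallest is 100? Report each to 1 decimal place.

100.0 : 59.1 : 11.7 : 0.8

Expanding (0.83535 + 0.16465)^3:
P(M) = 0.83535^3 = 0.582915
P(M+2) = 3 × 0.83535^2 × 0.16465^1 = 0.344683
P(M+4) = 3 × 0.83535^1 × 0.16465^2 = 0.067938
P(M+6) = 0.16465^3 = 0.004464
The M peak is largest (0.582915); scaling to 100 gives 100.0 : 59.1 : 11.7 : 0.8.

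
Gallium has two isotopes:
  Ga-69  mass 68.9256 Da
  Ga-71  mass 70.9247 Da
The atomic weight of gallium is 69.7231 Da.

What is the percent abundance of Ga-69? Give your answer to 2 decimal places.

Let x be the fractional abundance of Ga-69; then Ga-71 has abundance 1 − x.
68.9256·x + 70.9247·(1 − x) = 69.7231
(68.9256 − 70.9247)·x = 69.7231 − 70.9247
x = -1.2016 / -1.9991 = 0.60107 → 60.11% Ga-69, 39.89% Ga-71.

60.11%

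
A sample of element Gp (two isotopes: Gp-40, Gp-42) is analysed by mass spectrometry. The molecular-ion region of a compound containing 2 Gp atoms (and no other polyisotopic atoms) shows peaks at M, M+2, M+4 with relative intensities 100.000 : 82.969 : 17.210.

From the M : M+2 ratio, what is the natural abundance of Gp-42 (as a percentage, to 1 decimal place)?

If p is the fraction of Gp that is Gp-40, then I(M+2)/I(M) = [C(2,1)·p^1·(1−p)] / p^2 = 2·(1−p)/p = 82.969/100.000 = 0.8297
(1−p)/p = 0.8297/2 = 0.4148  ⇒  p = 1/(1 + 0.4148) = 0.7068
Gp-40: 70.7%, Gp-42: 29.3%.

29.3%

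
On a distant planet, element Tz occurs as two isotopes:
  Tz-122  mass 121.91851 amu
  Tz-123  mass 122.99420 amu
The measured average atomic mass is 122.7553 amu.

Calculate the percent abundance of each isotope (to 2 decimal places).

Tz-122: 22.21%, Tz-123: 77.79%

Writing the weighted mean with unknown fraction x of Tz-122:
121.91851·x + 122.99420·(1 − x) = 122.7553
(121.91851 − 122.99420)·x = 122.7553 − 122.99420
x = -0.23890 / -1.07569 = 0.22209 → 22.21% Tz-122, 77.79% Tz-123.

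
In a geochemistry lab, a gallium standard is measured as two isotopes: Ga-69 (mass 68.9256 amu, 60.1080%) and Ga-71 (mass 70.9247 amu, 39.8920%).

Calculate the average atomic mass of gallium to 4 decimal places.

Ar = Σ fᵢ·mᵢ = 0.601080 × 68.9256 + 0.398920 × 70.9247
= 41.42980 + 28.29328 = 69.72308 amu

69.7231 amu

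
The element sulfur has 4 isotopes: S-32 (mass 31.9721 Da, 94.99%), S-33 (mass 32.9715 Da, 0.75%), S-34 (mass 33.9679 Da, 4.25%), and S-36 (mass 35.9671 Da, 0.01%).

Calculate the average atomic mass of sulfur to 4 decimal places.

32.0648 Da

Average mass = Σ (abundance × isotope mass) = 0.9499 × 31.9721 + 0.0075 × 32.9715 + 0.0425 × 33.9679 + 0.0001 × 35.9671
= 30.37030 + 0.24729 + 1.44364 + 0.00360 = 32.06483 Da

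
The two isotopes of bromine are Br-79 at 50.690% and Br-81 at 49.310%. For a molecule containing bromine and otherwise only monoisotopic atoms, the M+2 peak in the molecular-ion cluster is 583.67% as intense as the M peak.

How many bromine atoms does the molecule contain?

The M+2/M ratio from n Br atoms is n · q/p = n · 0.49310/0.50690.
n = 5.8367 × 0.50690/0.49310 = 6.00 ≈ 6

6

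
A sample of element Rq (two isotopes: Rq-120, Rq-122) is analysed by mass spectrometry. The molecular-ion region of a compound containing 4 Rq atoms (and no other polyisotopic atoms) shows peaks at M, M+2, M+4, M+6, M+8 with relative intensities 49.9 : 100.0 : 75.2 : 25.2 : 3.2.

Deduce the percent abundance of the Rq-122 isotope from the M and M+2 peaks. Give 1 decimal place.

33.4%

Let p = fractional abundance of Rq-120. I(M+2)/I(M) = [C(4,1)·p^3·(1−p)] / p^4 = 4·(1−p)/p = 100.0/49.9 = 2.0040
(1−p)/p = 2.0040/4 = 0.5010  ⇒  p = 1/(1 + 0.5010) = 0.6662
Rq-120: 66.6%, Rq-122: 33.4%.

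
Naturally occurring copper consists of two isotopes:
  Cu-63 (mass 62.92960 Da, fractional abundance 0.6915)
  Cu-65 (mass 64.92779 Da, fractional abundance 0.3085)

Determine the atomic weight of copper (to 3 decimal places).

63.546 Da

Ar = Σ fᵢ·mᵢ = 0.6915 × 62.92960 + 0.3085 × 64.92779
= 43.515818 + 20.030223 = 63.546041 Da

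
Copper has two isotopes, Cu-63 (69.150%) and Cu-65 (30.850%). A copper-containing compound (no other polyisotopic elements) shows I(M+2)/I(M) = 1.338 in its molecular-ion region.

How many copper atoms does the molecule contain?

With n Cu atoms, P(M+2)/P(M) = C(n,1)·p^(n−1)q / p^n = n·q/p = n · 0.30850/0.69150.
n = 1.338 × 0.69150/0.30850 = 3.00 ≈ 3

3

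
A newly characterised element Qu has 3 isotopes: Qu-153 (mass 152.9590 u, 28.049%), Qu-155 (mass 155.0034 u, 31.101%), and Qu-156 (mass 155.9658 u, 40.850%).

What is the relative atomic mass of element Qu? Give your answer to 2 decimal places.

154.82 u

Average mass = Σ (abundance × isotope mass) = 0.28049 × 152.9590 + 0.31101 × 155.0034 + 0.40850 × 155.9658
= 42.90347 + 48.20761 + 63.71203 = 154.82311 u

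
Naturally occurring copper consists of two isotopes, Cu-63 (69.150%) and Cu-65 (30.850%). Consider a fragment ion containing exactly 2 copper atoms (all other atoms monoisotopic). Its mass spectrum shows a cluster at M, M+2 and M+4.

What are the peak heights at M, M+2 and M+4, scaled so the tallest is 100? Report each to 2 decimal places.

100.00 : 89.23 : 19.90

The 2 Cu atoms are independent, so intensities follow the terms of (0.69150 + 0.30850)^2.
P(M) = 0.69150^2 = 0.478172
P(M+2) = 2 × 0.69150^1 × 0.30850^1 = 0.426656
P(M+4) = 0.30850^2 = 0.095172
The M peak is largest (0.478172); scaling to 100 gives 100.00 : 89.23 : 19.90.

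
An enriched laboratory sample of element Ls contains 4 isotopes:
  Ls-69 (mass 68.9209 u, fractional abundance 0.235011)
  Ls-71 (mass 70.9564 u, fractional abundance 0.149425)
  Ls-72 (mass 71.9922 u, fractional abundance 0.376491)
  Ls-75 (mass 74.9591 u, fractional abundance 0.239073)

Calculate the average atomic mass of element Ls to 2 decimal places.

71.82 u

Weight each isotope mass by its fractional abundance: 0.235011 × 68.9209 + 0.149425 × 70.9564 + 0.376491 × 71.9922 + 0.239073 × 74.9591
= 16.19717 + 10.60266 + 27.10442 + 17.92070 = 71.82495 u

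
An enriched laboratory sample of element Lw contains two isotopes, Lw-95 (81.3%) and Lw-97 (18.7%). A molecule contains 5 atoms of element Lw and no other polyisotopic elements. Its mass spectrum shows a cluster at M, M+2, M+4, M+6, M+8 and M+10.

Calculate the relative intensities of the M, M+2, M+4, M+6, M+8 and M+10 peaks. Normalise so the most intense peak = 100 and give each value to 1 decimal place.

87.0 : 100.0 : 46.0 : 10.6 : 1.2 : 0.1

Each Lw atom is independently Lw-95 (p = 0.813) or Lw-97 (q = 0.187); the cluster is the binomial expansion (p + q)^5.
P(M) = 0.813^5 = 0.355183
P(M+2) = 5 × 0.813^4 × 0.187^1 = 0.408483
P(M+4) = 10 × 0.813^3 × 0.187^2 = 0.187912
P(M+6) = 10 × 0.813^2 × 0.187^3 = 0.043222
P(M+8) = 5 × 0.813^1 × 0.187^4 = 0.004971
P(M+10) = 0.187^5 = 0.000229
The M+2 peak is largest (0.408483); scaling to 100 gives 87.0 : 100.0 : 46.0 : 10.6 : 1.2 : 0.1.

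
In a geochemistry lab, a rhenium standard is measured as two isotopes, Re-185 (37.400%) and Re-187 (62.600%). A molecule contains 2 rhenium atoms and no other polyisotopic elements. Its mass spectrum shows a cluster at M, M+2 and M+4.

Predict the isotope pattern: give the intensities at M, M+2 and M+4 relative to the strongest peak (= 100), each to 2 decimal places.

Each Re atom is independently Re-185 (p = 0.37400) or Re-187 (q = 0.62600); the cluster is the binomial expansion (p + q)^2.
P(M) = 0.37400^2 = 0.139876
P(M+2) = 2 × 0.37400^1 × 0.62600^1 = 0.468248
P(M+4) = 0.62600^2 = 0.391876
The M+2 peak is largest (0.468248); scaling to 100 gives 29.87 : 100.00 : 83.69.

29.87 : 100.00 : 83.69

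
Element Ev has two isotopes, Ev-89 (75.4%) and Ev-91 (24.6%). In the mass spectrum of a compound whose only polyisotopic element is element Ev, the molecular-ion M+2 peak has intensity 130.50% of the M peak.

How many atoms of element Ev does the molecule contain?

For n independent Ev atoms, I(M+2)/I(M) = n · (abundance Ev-91) / (abundance Ev-89) = n · 0.246/0.754.
n = 1.3050 × 0.754/0.246 = 4.00 ≈ 4

4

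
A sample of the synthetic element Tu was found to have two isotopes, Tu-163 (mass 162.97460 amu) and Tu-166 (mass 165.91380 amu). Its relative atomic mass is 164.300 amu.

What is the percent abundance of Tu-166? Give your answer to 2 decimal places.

45.09%

Let x be the fractional abundance of Tu-163; then Tu-166 has abundance 1 − x.
162.97460·x + 165.91380·(1 − x) = 164.300
(162.97460 − 165.91380)·x = 164.300 − 165.91380
x = -1.61380 / -2.93920 = 0.54906 → 54.91% Tu-163, 45.09% Tu-166.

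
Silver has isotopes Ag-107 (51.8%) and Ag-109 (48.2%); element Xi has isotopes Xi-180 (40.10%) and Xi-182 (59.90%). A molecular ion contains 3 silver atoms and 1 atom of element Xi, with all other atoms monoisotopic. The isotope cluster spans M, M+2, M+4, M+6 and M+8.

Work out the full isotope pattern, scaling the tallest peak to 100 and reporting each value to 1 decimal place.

Silver pattern (n=3): 0.13899183 : 0.3879965 : 0.3610315 : 0.11198017
Element Xi pattern (n=1): 0.4010 : 0.5990
Convolve the two distributions (both contribute in 2-u steps):
  M: 0.13899183×0.4010 = 0.055736
  M+2: 0.13899183×0.5990 + 0.3879965×0.4010 = 0.238843
  M+4: 0.3879965×0.5990 + 0.3610315×0.4010 = 0.377184
  M+6: 0.3610315×0.5990 + 0.11198017×0.4010 = 0.261162
  M+8: 0.11198017×0.5990 = 0.067076
Scale to base peak (0.377184) = 100: 14.8 : 63.3 : 100.0 : 69.2 : 17.8

14.8 : 63.3 : 100.0 : 69.2 : 17.8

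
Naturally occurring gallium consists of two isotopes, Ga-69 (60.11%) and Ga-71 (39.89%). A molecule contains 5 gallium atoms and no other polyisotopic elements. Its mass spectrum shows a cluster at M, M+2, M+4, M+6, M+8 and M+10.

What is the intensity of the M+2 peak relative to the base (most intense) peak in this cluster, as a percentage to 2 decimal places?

75.34%

(0.6011 + 0.3989)^5 gives M 0.0785, M+2 0.2604, M+4 0.3456, M+6 0.2293, M+8 0.0761, M+10 0.0101; the largest is M+4.
P(M+4) = C(5,2) × 0.6011^3 × 0.3989^2 = 10 × 0.21719018 × 0.15912121 = 0.345596 (base)
P(M+2) = C(5,1) × 0.6011^4 × 0.3989^1 = 5 × 0.13055302 × 0.3989 = 0.260388
Relative intensity = 0.260388 / 0.345596 × 100 = 75.34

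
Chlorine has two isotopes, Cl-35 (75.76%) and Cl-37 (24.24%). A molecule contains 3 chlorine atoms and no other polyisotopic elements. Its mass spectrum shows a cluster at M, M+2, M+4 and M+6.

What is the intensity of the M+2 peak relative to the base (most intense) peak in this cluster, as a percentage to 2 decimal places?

95.99%

Binomial terms of (0.7576 + 0.2424)^3: M 0.4348, M+2 0.4174, M+4 0.1335, M+6 0.0142 → M is the base peak.
P(M) = C(3,0) × 0.7576^3 × 0.2424^0 = 1 × 0.4348304 × 1.0000 = 0.434830 (base)
P(M+2) = C(3,1) × 0.7576^2 × 0.2424^1 = 3 × 0.57395776 × 0.2424 = 0.417382
Relative intensity = 0.417382 / 0.434830 × 100 = 95.99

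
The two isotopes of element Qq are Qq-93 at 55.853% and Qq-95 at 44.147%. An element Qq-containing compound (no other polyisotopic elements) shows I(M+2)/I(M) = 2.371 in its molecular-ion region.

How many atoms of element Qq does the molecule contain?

3

The M+2/M ratio from n Qq atoms is n · q/p = n · 0.44147/0.55853.
n = 2.371 × 0.55853/0.44147 = 3.00 ≈ 3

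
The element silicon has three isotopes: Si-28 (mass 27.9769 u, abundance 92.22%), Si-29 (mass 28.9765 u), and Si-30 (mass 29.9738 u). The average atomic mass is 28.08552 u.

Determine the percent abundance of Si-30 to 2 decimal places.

The remaining 7.78% is split between Si-29 (fraction x) and Si-30 (fraction 0.0778 − x).
Substituting: 28.9765x + 29.9738(0.0778 − x) = 2.28522282
(28.9765 − 29.9738)x = -0.04673882  ⇒  x = 0.04687, y = 0.03093
Si-29: 4.69%, Si-30: 3.09%.

3.09%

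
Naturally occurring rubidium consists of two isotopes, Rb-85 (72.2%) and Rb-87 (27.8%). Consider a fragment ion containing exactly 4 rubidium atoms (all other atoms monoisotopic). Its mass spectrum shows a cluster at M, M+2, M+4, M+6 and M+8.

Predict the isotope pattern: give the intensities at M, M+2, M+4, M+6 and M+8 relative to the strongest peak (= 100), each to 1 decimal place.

64.9 : 100.0 : 57.8 : 14.8 : 1.4

Each Rb atom is independently Rb-85 (p = 0.722) or Rb-87 (q = 0.278); the cluster is the binomial expansion (p + q)^4.
P(M) = 0.722^4 = 0.271737
P(M+2) = 4 × 0.722^3 × 0.278^1 = 0.418520
P(M+4) = 6 × 0.722^2 × 0.278^2 = 0.241721
P(M+6) = 4 × 0.722^1 × 0.278^3 = 0.062049
P(M+8) = 0.278^4 = 0.005973
The M+2 peak is largest (0.418520); scaling to 100 gives 64.9 : 100.0 : 57.8 : 14.8 : 1.4.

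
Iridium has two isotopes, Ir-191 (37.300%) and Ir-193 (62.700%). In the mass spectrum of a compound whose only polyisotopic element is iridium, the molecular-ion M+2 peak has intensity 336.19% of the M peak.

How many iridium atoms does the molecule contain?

2

The M+2/M ratio from n Ir atoms is n · q/p = n · 0.62700/0.37300.
n = 3.3619 × 0.37300/0.62700 = 2.00 ≈ 2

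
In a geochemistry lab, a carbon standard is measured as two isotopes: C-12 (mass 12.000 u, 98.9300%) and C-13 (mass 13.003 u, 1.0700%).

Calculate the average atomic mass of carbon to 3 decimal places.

Weight each isotope mass by its fractional abundance: 0.989300 × 12.000 + 0.010700 × 13.003
= 11.8716 + 0.1391 = 12.0107 u

12.011 u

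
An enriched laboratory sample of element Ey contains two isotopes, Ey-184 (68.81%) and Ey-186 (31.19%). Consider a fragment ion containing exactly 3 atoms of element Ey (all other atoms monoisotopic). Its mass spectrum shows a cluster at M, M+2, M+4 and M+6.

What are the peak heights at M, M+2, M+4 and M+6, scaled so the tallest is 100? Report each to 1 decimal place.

Expanding (0.6881 + 0.3119)^3:
P(M) = 0.6881^3 = 0.325803
P(M+2) = 3 × 0.6881^2 × 0.3119^1 = 0.443037
P(M+4) = 3 × 0.6881^1 × 0.3119^2 = 0.200818
P(M+6) = 0.3119^3 = 0.030342
The M+2 peak is largest (0.443037); scaling to 100 gives 73.5 : 100.0 : 45.3 : 6.8.

73.5 : 100.0 : 45.3 : 6.8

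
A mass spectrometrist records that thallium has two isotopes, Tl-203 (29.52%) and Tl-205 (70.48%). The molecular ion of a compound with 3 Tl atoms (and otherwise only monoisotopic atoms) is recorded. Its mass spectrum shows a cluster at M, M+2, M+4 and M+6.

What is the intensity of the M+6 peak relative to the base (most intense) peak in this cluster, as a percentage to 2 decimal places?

Binomial terms of (0.2952 + 0.7048)^3: M 0.0257, M+2 0.1843, M+4 0.4399, M+6 0.3501 → M+4 is the base peak.
P(M+4) = C(3,2) × 0.2952^1 × 0.7048^2 = 3 × 0.2952 × 0.49674304 = 0.439916 (base)
P(M+6) = C(3,3) × 0.2952^0 × 0.7048^3 = 1 × 1.0000 × 0.35010449 = 0.350104
Relative intensity = 0.350104 / 0.439916 × 100 = 79.58

79.58%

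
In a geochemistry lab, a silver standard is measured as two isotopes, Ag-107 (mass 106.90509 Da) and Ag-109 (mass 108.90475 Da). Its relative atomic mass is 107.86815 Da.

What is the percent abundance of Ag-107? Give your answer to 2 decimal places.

51.84%

Writing the weighted mean with unknown fraction x of Ag-107:
106.90509·x + 108.90475·(1 − x) = 107.86815
(106.90509 − 108.90475)·x = 107.86815 − 108.90475
x = -1.03660 / -1.99966 = 0.51839 → 51.84% Ag-107, 48.16% Ag-109.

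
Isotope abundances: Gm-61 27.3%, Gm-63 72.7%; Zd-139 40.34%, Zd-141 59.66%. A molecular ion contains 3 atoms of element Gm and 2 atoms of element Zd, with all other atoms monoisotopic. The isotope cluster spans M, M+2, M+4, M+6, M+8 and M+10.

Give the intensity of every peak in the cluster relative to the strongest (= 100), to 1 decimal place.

Element Gm pattern (n=3): 0.02034642 : 0.16254775 : 0.43286525 : 0.38424058
Element Zd pattern (n=2): 0.16273156 : 0.48133688 : 0.35593156
Convolve the two distributions (both contribute in 2-u steps):
  M: 0.02034642×0.16273156 = 0.003311
  M+2: 0.02034642×0.48133688 + 0.16254775×0.16273156 = 0.036245
  M+4: 0.02034642×0.35593156 + 0.16254775×0.48133688 + 0.43286525×0.16273156 = 0.155923
  M+6: 0.16254775×0.35593156 + 0.43286525×0.48133688 + 0.38424058×0.16273156 = 0.328738
  M+8: 0.43286525×0.35593156 + 0.38424058×0.48133688 = 0.339020
  M+10: 0.38424058×0.35593156 = 0.136763
Scale to base peak (0.339020) = 100: 1.0 : 10.7 : 46.0 : 97.0 : 100.0 : 40.3

1.0 : 10.7 : 46.0 : 97.0 : 100.0 : 40.3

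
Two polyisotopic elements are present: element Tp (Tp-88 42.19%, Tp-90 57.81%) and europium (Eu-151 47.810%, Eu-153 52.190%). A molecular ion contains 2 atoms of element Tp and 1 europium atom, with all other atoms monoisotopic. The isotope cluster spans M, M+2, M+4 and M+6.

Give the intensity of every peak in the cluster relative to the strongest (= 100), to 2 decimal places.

Element Tp pattern (n=2): 0.17799961 : 0.48780078 : 0.33419961
Europium pattern (n=1): 0.4781 : 0.5219
Convolve the two distributions (both contribute in 2-u steps):
  M: 0.17799961×0.4781 = 0.085102
  M+2: 0.17799961×0.5219 + 0.48780078×0.4781 = 0.326116
  M+4: 0.48780078×0.5219 + 0.33419961×0.4781 = 0.414364
  M+6: 0.33419961×0.5219 = 0.174419
Scale to base peak (0.414364) = 100: 20.54 : 78.70 : 100.00 : 42.09

20.54 : 78.70 : 100.00 : 42.09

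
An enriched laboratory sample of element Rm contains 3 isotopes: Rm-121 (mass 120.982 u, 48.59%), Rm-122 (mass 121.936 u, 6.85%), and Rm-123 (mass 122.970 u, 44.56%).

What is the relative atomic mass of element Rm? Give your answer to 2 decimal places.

Weight each isotope mass by its fractional abundance: 0.4859 × 120.982 + 0.0685 × 121.936 + 0.4456 × 122.970
= 58.7852 + 8.3526 + 54.7954 = 121.9332 u

121.93 u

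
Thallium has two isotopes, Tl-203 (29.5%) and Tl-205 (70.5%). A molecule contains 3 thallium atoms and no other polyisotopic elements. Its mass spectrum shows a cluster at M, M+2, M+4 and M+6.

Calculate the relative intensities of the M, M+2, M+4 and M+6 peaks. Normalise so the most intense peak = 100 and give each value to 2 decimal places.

5.84 : 41.84 : 100.00 : 79.66

Expanding (0.295 + 0.705)^3:
P(M) = 0.295^3 = 0.025672
P(M+2) = 3 × 0.295^2 × 0.705^1 = 0.184058
P(M+4) = 3 × 0.295^1 × 0.705^2 = 0.439867
P(M+6) = 0.705^3 = 0.350403
The M+4 peak is largest (0.439867); scaling to 100 gives 5.84 : 41.84 : 100.00 : 79.66.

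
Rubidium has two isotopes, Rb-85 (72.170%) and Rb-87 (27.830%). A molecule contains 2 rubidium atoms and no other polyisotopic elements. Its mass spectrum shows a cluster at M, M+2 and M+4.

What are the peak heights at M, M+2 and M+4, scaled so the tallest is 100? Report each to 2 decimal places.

Expanding (0.72170 + 0.27830)^2:
P(M) = 0.72170^2 = 0.520851
P(M+2) = 2 × 0.72170^1 × 0.27830^1 = 0.401698
P(M+4) = 0.27830^2 = 0.077451
The M peak is largest (0.520851); scaling to 100 gives 100.00 : 77.12 : 14.87.

100.00 : 77.12 : 14.87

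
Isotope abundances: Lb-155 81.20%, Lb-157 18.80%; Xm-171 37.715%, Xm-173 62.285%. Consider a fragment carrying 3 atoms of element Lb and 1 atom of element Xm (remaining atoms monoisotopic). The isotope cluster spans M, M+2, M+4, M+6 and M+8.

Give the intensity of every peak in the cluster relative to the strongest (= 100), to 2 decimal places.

Element Lb pattern (n=3): 0.53538733 : 0.37187002 : 0.08609798 : 0.00664467
Element Xm pattern (n=1): 0.37715 : 0.62285
Convolve the two distributions (both contribute in 2-u steps):
  M: 0.53538733×0.37715 = 0.201921
  M+2: 0.53538733×0.62285 + 0.37187002×0.37715 = 0.473717
  M+4: 0.37187002×0.62285 + 0.08609798×0.37715 = 0.264091
  M+6: 0.08609798×0.62285 + 0.00664467×0.37715 = 0.056132
  M+8: 0.00664467×0.62285 = 0.004139
Scale to base peak (0.473717) = 100: 42.62 : 100.00 : 55.75 : 11.85 : 0.87

42.62 : 100.00 : 55.75 : 11.85 : 0.87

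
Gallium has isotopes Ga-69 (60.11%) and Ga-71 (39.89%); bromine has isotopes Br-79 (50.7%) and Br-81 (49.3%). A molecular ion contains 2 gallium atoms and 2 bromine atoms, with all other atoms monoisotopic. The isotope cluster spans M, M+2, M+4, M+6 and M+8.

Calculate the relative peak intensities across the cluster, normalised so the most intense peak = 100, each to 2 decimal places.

Gallium pattern (n=2): 0.36132121 : 0.47955758 : 0.15912121
Bromine pattern (n=2): 0.257049 : 0.499902 : 0.243049
Convolve the two distributions (both contribute in 2-u steps):
  M: 0.36132121×0.257049 = 0.092877
  M+2: 0.36132121×0.499902 + 0.47955758×0.257049 = 0.303895
  M+4: 0.36132121×0.243049 + 0.47955758×0.499902 + 0.15912121×0.257049 = 0.368453
  M+6: 0.47955758×0.243049 + 0.15912121×0.499902 = 0.196101
  M+8: 0.15912121×0.243049 = 0.038674
Scale to base peak (0.368453) = 100: 25.21 : 82.48 : 100.00 : 53.22 : 10.50

25.21 : 82.48 : 100.00 : 53.22 : 10.50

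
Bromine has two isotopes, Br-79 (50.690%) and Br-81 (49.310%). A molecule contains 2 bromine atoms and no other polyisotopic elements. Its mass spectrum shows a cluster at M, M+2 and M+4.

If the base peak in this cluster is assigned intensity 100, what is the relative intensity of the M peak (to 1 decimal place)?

51.4

Term probabilities: M 0.2569, M+2 0.4999, M+4 0.2431. Base peak = M+2.
P(M+2) = C(2,1) × 0.50690^1 × 0.49310^1 = 2 × 0.5069 × 0.4931 = 0.499905 (base)
P(M) = C(2,0) × 0.50690^2 × 0.49310^0 = 1 × 0.25694761 × 1.0000 = 0.256948
Relative intensity = 0.256948 / 0.499905 × 100 = 51.4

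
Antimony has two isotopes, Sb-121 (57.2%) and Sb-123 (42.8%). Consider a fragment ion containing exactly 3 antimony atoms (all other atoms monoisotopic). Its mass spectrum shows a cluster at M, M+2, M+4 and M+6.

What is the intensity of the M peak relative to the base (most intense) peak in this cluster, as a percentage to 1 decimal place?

44.5%

(0.572 + 0.428)^3 gives M 0.1871, M+2 0.4201, M+4 0.3143, M+6 0.0784; the largest is M+2.
P(M+2) = C(3,1) × 0.572^2 × 0.428^1 = 3 × 0.327184 × 0.4280 = 0.420104 (base)
P(M) = C(3,0) × 0.572^3 × 0.428^0 = 1 × 0.18714925 × 1.0000 = 0.187149
Relative intensity = 0.187149 / 0.420104 × 100 = 44.5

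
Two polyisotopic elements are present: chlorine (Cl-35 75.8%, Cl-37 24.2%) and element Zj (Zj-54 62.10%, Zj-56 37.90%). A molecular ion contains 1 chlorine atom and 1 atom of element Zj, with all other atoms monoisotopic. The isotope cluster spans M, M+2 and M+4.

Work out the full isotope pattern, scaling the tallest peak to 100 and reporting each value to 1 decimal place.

Chlorine pattern (n=1): 0.7580 : 0.2420
Element Zj pattern (n=1): 0.6210 : 0.3790
Convolve the two distributions (both contribute in 2-u steps):
  M: 0.7580×0.6210 = 0.470718
  M+2: 0.7580×0.3790 + 0.2420×0.6210 = 0.437564
  M+4: 0.2420×0.3790 = 0.091718
Scale to base peak (0.470718) = 100: 100.0 : 93.0 : 19.5

100.0 : 93.0 : 19.5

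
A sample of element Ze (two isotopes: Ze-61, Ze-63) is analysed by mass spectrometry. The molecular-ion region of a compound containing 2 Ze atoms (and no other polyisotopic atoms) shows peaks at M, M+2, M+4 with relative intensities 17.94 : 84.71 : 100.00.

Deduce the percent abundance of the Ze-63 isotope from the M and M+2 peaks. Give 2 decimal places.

70.25%

Let p = fractional abundance of Ze-61. I(M+2)/I(M) = [C(2,1)·p^1·(1−p)] / p^2 = 2·(1−p)/p = 84.71/17.94 = 4.7219
(1−p)/p = 4.7219/2 = 2.3609  ⇒  p = 1/(1 + 2.3609) = 0.2975
Ze-61: 29.75%, Ze-63: 70.25%.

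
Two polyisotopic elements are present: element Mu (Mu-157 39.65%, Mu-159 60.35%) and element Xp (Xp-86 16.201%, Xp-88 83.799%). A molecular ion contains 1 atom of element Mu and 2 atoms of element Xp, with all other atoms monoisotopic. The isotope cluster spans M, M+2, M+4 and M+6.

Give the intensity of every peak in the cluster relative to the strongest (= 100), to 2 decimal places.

Element Mu pattern (n=1): 0.3965 : 0.6035
Element Xp pattern (n=2): 0.02624724 : 0.27152552 : 0.70222724
Convolve the two distributions (both contribute in 2-u steps):
  M: 0.3965×0.02624724 = 0.010407
  M+2: 0.3965×0.27152552 + 0.6035×0.02624724 = 0.123500
  M+4: 0.3965×0.70222724 + 0.6035×0.27152552 = 0.442299
  M+6: 0.6035×0.70222724 = 0.423794
Scale to base peak (0.442299) = 100: 2.35 : 27.92 : 100.00 : 95.82

2.35 : 27.92 : 100.00 : 95.82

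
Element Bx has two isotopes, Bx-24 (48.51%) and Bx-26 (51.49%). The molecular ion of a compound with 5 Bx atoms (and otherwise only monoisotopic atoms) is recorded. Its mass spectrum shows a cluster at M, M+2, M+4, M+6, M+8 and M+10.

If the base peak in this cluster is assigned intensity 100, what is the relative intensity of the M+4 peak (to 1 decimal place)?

(0.4851 + 0.5149)^5 gives M 0.0269, M+2 0.1426, M+4 0.3026, M+6 0.3212, M+8 0.1705, M+10 0.0362; the largest is M+6.
P(M+6) = C(5,3) × 0.4851^2 × 0.5149^3 = 10 × 0.23532201 × 0.13651132 = 0.321241 (base)
P(M+4) = C(5,2) × 0.4851^3 × 0.5149^2 = 10 × 0.11415471 × 0.26512201 = 0.302649
Relative intensity = 0.302649 / 0.321241 × 100 = 94.2

94.2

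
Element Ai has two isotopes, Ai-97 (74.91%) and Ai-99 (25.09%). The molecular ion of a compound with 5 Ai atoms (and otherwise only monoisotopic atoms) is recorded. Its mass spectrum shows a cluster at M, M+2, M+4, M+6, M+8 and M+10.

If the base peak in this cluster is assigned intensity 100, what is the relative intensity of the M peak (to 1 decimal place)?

59.7

Binomial terms of (0.7491 + 0.2509)^5: M 0.2359, M+2 0.3950, M+4 0.2646, M+6 0.0886, M+8 0.0148, M+10 0.0010 → M+2 is the base peak.
P(M+2) = C(5,1) × 0.7491^4 × 0.2509^1 = 5 × 0.31489023 × 0.2509 = 0.395030 (base)
P(M) = C(5,0) × 0.7491^5 × 0.2509^0 = 1 × 0.23588427 × 1.0000 = 0.235884
Relative intensity = 0.235884 / 0.395030 × 100 = 59.7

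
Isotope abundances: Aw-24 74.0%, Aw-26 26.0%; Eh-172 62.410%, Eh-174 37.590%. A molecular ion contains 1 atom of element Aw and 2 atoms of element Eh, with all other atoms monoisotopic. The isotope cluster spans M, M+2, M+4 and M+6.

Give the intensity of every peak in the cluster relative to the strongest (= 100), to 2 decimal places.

Element Aw pattern (n=1): 0.7400 : 0.2600
Element Eh pattern (n=2): 0.38950081 : 0.46919838 : 0.14130081
Convolve the two distributions (both contribute in 2-u steps):
  M: 0.7400×0.38950081 = 0.288231
  M+2: 0.7400×0.46919838 + 0.2600×0.38950081 = 0.448477
  M+4: 0.7400×0.14130081 + 0.2600×0.46919838 = 0.226554
  M+6: 0.2600×0.14130081 = 0.036738
Scale to base peak (0.448477) = 100: 64.27 : 100.00 : 50.52 : 8.19

64.27 : 100.00 : 50.52 : 8.19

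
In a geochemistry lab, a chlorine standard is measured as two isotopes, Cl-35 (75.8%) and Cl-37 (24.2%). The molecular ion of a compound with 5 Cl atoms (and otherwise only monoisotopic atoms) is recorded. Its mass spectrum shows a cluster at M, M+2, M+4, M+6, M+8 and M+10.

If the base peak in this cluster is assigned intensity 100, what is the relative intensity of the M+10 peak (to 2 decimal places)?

0.21

Binomial terms of (0.758 + 0.242)^5: M 0.2502, M+2 0.3994, M+4 0.2551, M+6 0.0814, M+8 0.0130, M+10 0.0008 → M+2 is the base peak.
P(M+2) = C(5,1) × 0.758^4 × 0.242^1 = 5 × 0.33012379 × 0.2420 = 0.399450 (base)
P(M+10) = C(5,5) × 0.758^0 × 0.242^5 = 1 × 1.0000 × 0.00083 = 0.000830
Relative intensity = 0.000830 / 0.399450 × 100 = 0.21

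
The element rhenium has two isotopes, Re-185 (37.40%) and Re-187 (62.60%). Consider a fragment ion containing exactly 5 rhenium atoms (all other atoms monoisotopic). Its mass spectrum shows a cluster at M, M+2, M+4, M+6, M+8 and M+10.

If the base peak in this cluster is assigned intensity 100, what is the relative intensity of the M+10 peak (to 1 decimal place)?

Binomial terms of (0.3740 + 0.6260)^5: M 0.0073, M+2 0.0612, M+4 0.2050, M+6 0.3431, M+8 0.2872, M+10 0.0961 → M+6 is the base peak.
P(M+6) = C(5,3) × 0.3740^2 × 0.6260^3 = 10 × 0.139876 × 0.24531438 = 0.343136 (base)
P(M+10) = C(5,5) × 0.3740^0 × 0.6260^5 = 1 × 1.0000 × 0.09613282 = 0.096133
Relative intensity = 0.096133 / 0.343136 × 100 = 28.0

28.0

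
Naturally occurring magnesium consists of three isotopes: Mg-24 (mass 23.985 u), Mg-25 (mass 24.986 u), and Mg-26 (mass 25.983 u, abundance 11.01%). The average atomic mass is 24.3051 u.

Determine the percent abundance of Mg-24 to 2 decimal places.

Let x and y be the fractions of Mg-24 and Mg-25. Then x + y = 1 − 0.1101 = 0.8899 and 23.985x + 24.986y = 24.3051 − 0.1101×25.983 = 21.4443717.
Substituting: 23.985x + 24.986(0.8899 − x) = 21.4443717
(23.985 − 24.986)x = -0.7906697  ⇒  x = 0.78988, y = 0.10002
Mg-24: 78.99%, Mg-25: 10.00%.

78.99%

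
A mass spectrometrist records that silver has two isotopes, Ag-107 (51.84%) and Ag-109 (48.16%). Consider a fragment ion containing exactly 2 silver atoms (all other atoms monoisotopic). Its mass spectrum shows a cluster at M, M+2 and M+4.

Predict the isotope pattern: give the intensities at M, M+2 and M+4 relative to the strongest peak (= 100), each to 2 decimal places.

The 2 Ag atoms are independent, so intensities follow the terms of (0.5184 + 0.4816)^2.
P(M) = 0.5184^2 = 0.268739
P(M+2) = 2 × 0.5184^1 × 0.4816^1 = 0.499323
P(M+4) = 0.4816^2 = 0.231939
The M+2 peak is largest (0.499323); scaling to 100 gives 53.82 : 100.00 : 46.45.

53.82 : 100.00 : 46.45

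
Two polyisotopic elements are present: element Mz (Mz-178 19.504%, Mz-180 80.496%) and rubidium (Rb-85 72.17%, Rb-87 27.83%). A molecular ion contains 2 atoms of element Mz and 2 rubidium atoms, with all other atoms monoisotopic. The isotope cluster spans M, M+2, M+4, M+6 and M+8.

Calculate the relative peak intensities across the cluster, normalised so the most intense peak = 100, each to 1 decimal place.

4.2 : 38.3 : 100.0 : 61.0 : 10.8

Element Mz pattern (n=2): 0.0380406 : 0.3139988 : 0.6479606
Rubidium pattern (n=2): 0.52085089 : 0.40169822 : 0.07745089
Convolve the two distributions (both contribute in 2-u steps):
  M: 0.0380406×0.52085089 = 0.019813
  M+2: 0.0380406×0.40169822 + 0.3139988×0.52085089 = 0.178827
  M+4: 0.0380406×0.07745089 + 0.3139988×0.40169822 + 0.6479606×0.52085089 = 0.466570
  M+6: 0.3139988×0.07745089 + 0.6479606×0.40169822 = 0.284604
  M+8: 0.6479606×0.07745089 = 0.050185
Scale to base peak (0.466570) = 100: 4.2 : 38.3 : 100.0 : 61.0 : 10.8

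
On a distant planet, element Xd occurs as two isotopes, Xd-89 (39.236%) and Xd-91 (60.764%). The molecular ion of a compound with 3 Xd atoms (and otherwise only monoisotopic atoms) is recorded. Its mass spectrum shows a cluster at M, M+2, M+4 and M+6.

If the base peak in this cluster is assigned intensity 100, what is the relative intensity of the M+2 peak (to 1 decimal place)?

Term probabilities: M 0.0604, M+2 0.2806, M+4 0.4346, M+6 0.2244. Base peak = M+4.
P(M+4) = C(3,2) × 0.39236^1 × 0.60764^2 = 3 × 0.39236 × 0.36922637 = 0.434609 (base)
P(M+2) = C(3,1) × 0.39236^2 × 0.60764^1 = 3 × 0.15394637 × 0.60764 = 0.280632
Relative intensity = 0.280632 / 0.434609 × 100 = 64.6

64.6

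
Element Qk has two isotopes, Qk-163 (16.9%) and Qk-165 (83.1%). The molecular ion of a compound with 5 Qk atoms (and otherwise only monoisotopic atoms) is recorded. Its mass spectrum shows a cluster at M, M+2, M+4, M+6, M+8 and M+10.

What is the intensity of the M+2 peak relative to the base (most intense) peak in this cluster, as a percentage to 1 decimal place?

Binomial terms of (0.169 + 0.831)^5: M 0.0001, M+2 0.0034, M+4 0.0333, M+6 0.1639, M+8 0.4030, M+10 0.3963 → M+8 is the base peak.
P(M+8) = C(5,4) × 0.169^1 × 0.831^4 = 5 × 0.1690 × 0.47687449 = 0.402959 (base)
P(M+2) = C(5,1) × 0.169^4 × 0.831^1 = 5 × 0.00081573 × 0.8310 = 0.003389
Relative intensity = 0.003389 / 0.402959 × 100 = 0.8

0.8%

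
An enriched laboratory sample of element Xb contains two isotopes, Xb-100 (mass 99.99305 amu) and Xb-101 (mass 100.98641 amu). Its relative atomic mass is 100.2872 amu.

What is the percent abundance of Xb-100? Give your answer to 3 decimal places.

70.388%

With x = fraction of Xb-100 (so Xb-101 is 1 − x):
99.99305·x + 100.98641·(1 − x) = 100.2872
(99.99305 − 100.98641)·x = 100.2872 − 100.98641
x = -0.69921 / -0.99336 = 0.70388 → 70.388% Xb-100, 29.612% Xb-101.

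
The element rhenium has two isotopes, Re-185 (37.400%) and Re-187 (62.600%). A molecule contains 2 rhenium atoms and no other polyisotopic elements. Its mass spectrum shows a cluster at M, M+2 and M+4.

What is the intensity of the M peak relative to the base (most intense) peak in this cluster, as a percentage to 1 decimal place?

Binomial terms of (0.37400 + 0.62600)^2: M 0.1399, M+2 0.4682, M+4 0.3919 → M+2 is the base peak.
P(M+2) = C(2,1) × 0.37400^1 × 0.62600^1 = 2 × 0.3740 × 0.6260 = 0.468248 (base)
P(M) = C(2,0) × 0.37400^2 × 0.62600^0 = 1 × 0.139876 × 1.0000 = 0.139876
Relative intensity = 0.139876 / 0.468248 × 100 = 29.9

29.9%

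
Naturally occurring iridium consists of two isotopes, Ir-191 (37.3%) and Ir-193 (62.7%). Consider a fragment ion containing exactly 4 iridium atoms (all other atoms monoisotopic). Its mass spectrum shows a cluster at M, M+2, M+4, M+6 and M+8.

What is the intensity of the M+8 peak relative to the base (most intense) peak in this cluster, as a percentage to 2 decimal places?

Term probabilities: M 0.0194, M+2 0.1302, M+4 0.3282, M+6 0.3678, M+8 0.1546. Base peak = M+6.
P(M+6) = C(4,3) × 0.373^1 × 0.627^3 = 4 × 0.3730 × 0.24649188 = 0.367766 (base)
P(M+8) = C(4,4) × 0.373^0 × 0.627^4 = 1 × 1.0000 × 0.15455041 = 0.154550
Relative intensity = 0.154550 / 0.367766 × 100 = 42.02

42.02%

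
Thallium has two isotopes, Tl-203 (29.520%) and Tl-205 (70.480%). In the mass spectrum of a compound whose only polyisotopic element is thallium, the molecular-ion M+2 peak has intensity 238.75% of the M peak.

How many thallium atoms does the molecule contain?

The M+2/M ratio from n Tl atoms is n · q/p = n · 0.70480/0.29520.
n = 2.3875 × 0.29520/0.70480 = 1.00 ≈ 1

1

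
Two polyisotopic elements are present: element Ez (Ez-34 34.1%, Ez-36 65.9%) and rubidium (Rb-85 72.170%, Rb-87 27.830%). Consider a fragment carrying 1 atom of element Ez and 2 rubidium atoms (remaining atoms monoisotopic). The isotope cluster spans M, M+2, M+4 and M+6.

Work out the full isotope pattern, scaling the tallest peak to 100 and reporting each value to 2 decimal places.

Element Ez pattern (n=1): 0.3410 : 0.6590
Rubidium pattern (n=2): 0.52085089 : 0.40169822 : 0.07745089
Convolve the two distributions (both contribute in 2-u steps):
  M: 0.3410×0.52085089 = 0.177610
  M+2: 0.3410×0.40169822 + 0.6590×0.52085089 = 0.480220
  M+4: 0.3410×0.07745089 + 0.6590×0.40169822 = 0.291130
  M+6: 0.6590×0.07745089 = 0.051040
Scale to base peak (0.480220) = 100: 36.99 : 100.00 : 60.62 : 10.63

36.99 : 100.00 : 60.62 : 10.63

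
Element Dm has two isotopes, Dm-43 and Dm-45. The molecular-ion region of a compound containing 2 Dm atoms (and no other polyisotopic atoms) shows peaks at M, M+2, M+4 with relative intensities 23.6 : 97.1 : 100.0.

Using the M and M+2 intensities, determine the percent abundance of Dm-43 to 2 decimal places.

Let p = fractional abundance of Dm-43. I(M+2)/I(M) = [C(2,1)·p^1·(1−p)] / p^2 = 2·(1−p)/p = 97.1/23.6 = 4.1144
(1−p)/p = 4.1144/2 = 2.0572  ⇒  p = 1/(1 + 2.0572) = 0.3271
Dm-43: 32.71%, Dm-45: 67.29%.

32.71%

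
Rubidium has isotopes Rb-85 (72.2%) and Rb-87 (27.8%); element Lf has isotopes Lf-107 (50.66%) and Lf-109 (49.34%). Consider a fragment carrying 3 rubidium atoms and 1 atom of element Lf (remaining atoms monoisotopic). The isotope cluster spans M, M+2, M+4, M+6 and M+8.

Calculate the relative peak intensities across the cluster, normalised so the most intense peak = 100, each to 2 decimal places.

46.97 : 100.00 : 73.73 : 23.03 : 2.61

Rubidium pattern (n=3): 0.37636705 : 0.43475086 : 0.16739714 : 0.02148495
Element Lf pattern (n=1): 0.5066 : 0.4934
Convolve the two distributions (both contribute in 2-u steps):
  M: 0.37636705×0.5066 = 0.190668
  M+2: 0.37636705×0.4934 + 0.43475086×0.5066 = 0.405944
  M+4: 0.43475086×0.4934 + 0.16739714×0.5066 = 0.299309
  M+6: 0.16739714×0.4934 + 0.02148495×0.5066 = 0.093478
  M+8: 0.02148495×0.4934 = 0.010601
Scale to base peak (0.405944) = 100: 46.97 : 100.00 : 73.73 : 23.03 : 2.61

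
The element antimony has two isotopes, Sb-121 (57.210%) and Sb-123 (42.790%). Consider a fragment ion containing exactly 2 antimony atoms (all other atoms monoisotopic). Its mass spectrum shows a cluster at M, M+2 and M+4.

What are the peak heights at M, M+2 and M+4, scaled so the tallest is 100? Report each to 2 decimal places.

Expanding (0.57210 + 0.42790)^2:
P(M) = 0.57210^2 = 0.327298
P(M+2) = 2 × 0.57210^1 × 0.42790^1 = 0.489603
P(M+4) = 0.42790^2 = 0.183098
The M+2 peak is largest (0.489603); scaling to 100 gives 66.85 : 100.00 : 37.40.

66.85 : 100.00 : 37.40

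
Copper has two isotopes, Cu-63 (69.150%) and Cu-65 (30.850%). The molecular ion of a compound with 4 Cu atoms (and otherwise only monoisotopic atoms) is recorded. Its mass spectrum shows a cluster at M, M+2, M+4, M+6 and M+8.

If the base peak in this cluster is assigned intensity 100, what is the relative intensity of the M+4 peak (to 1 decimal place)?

66.9

(0.69150 + 0.30850)^4 gives M 0.2286, M+2 0.4080, M+4 0.2731, M+6 0.0812, M+8 0.0091; the largest is M+2.
P(M+2) = C(4,1) × 0.69150^3 × 0.30850^1 = 4 × 0.33065611 × 0.3085 = 0.408030 (base)
P(M+4) = C(4,2) × 0.69150^2 × 0.30850^2 = 6 × 0.47817225 × 0.09517225 = 0.273052
Relative intensity = 0.273052 / 0.408030 × 100 = 66.9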